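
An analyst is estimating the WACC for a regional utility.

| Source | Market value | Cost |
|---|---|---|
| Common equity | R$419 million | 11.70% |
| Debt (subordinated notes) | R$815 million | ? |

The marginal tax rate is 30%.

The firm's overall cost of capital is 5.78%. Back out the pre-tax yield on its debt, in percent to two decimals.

3.91%

Total capital V = 419 + 815 = 1234.
Equity weight = 419/1234 = 0.3395.
Subordinated notes weight = 815/1234 = 0.6605.
Equity contribution = 0.3395 × 11.7% = 3.9727%.
Remaining for debt = 5.78% − 3.9727% = 1.8073%.
Rd × (1 − 30%) × 0.6605 = 1.8073%  ⇒  Rd = 3.9092%.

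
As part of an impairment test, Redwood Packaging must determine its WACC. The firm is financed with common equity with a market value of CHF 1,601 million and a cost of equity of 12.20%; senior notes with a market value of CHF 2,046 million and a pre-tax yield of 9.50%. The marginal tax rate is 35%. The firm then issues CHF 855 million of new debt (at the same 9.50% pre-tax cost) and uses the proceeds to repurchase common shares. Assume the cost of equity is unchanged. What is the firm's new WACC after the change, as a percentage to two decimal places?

After the change:
Total capital V = 746 + 2901 = 3647.
Equity: weight = 746/3647 = 0.2046; cost = 12.2%.
Senior notes: weight = 2901/3647 = 0.7954; after-tax cost = 9.5% × (1 − 35%) = 6.1750%.
WACC = 0.2046 × 12.2000% + 0.7954 × 6.1750% = 7.4074%.

7.41%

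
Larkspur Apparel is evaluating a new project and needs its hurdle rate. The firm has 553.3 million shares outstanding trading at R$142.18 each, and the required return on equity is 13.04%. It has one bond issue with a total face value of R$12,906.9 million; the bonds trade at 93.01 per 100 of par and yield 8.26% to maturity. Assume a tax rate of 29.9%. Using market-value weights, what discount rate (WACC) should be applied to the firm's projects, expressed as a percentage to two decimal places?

12.08%

Market value of equity E = 142.18 × 553.3m = 78668.194m. Market value of debt D = 12906.9m × 93.01/100 = 12004.70769m.
Total capital V = 78668.194 + 12004.70769 = 90672.90169.
Equity: weight = 78668.194/90672.90169 = 0.8676; cost = 13.04%.
Bonds outstanding: weight = 12004.70769/90672.90169 = 0.1324; after-tax cost = 8.26% × (1 − 29.9%) = 5.7903%.
WACC = 0.8676 × 13.0400% + 0.1324 × 5.7903% = 12.0802%.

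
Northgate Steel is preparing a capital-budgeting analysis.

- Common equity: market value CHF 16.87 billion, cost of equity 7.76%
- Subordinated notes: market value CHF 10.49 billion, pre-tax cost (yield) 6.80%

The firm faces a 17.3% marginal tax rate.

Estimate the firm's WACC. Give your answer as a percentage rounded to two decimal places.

6.94%

Total capital V = 16.87 + 10.49 = 27.36.
Equity: weight = 16.87/27.36 = 0.6166; cost = 7.76%.
Subordinated notes: weight = 10.49/27.36 = 0.3834; after-tax cost = 6.8% × (1 − 17.3%) = 5.6236%.
WACC = 0.6166 × 7.7600% + 0.3834 × 5.6236% = 6.9409%.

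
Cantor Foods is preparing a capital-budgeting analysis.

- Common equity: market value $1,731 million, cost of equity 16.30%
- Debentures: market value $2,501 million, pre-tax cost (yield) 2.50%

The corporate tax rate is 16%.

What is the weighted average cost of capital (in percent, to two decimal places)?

Total capital V = 1731 + 2501 = 4232.
Equity: weight = 1731/4232 = 0.4090; cost = 16.3%.
Debentures: weight = 2501/4232 = 0.5910; after-tax cost = 2.5% × (1 − 16%) = 2.1000%.
WACC = 0.4090 × 16.3000% + 0.5910 × 2.1000% = 7.9082%.

7.91%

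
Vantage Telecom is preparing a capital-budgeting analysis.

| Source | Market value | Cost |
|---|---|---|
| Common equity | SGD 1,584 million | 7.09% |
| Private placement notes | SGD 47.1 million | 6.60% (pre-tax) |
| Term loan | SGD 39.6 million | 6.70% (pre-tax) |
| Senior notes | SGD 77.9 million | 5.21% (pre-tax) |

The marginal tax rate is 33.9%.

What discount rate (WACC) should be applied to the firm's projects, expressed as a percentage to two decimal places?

Total capital V = 1584 + 47.1 + 39.6 + 77.9 = 1748.6.
Equity: weight = 1584/1748.6 = 0.9059; cost = 7.09%.
Private placement notes: weight = 47.1/1748.6 = 0.0269; after-tax cost = 6.6% × (1 − 33.9%) = 4.3626%.
Term loan: weight = 39.6/1748.6 = 0.0226; after-tax cost = 6.7% × (1 − 33.9%) = 4.4287%.
Senior notes: weight = 77.9/1748.6 = 0.0445; after-tax cost = 5.21% × (1 − 33.9%) = 3.4438%.
WACC = 0.9059 × 7.0900% + 0.0269 × 4.3626% + 0.0226 × 4.4287% + 0.0445 × 3.4438% = 6.7938%.

6.79%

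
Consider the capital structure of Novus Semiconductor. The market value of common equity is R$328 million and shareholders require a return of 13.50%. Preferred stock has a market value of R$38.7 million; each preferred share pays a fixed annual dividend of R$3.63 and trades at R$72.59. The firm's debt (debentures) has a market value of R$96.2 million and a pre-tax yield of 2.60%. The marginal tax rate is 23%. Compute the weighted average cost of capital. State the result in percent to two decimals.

10.40%

Cost of preferred: Rp = 3.63 / 72.59 = 5.0007%.
Total capital V = 328 + 38.7 + 96.2 = 462.9.
Equity: weight = 328/462.9 = 0.7086; cost = 13.5%.
Preferred: weight = 38.7/462.9 = 0.0836; cost = 5.0007%.
Debentures: weight = 96.2/462.9 = 0.2078; after-tax cost = 2.6% × (1 − 23%) = 2.0020%.
WACC = 0.7086 × 13.5000% + 0.0836 × 5.0007% + 0.2078 × 2.0020% = 10.3999%.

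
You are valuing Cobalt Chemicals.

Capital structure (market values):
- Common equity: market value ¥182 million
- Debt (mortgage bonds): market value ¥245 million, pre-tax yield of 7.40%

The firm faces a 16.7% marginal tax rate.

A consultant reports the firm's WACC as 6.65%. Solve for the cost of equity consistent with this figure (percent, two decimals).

7.30%

Total capital V = 182 + 245 = 427.
Equity weight = 182/427 = 0.4262.
Mortgage bonds weight = 245/427 = 0.5738.
Debt contribution = 0.5738 × 7.4% × (1 − 16.7%) = 3.5368%.
Required equity contribution = 6.65% − 3.5368% = 3.1132%.
Re = 3.1132% / 0.4262 = 7.3040%.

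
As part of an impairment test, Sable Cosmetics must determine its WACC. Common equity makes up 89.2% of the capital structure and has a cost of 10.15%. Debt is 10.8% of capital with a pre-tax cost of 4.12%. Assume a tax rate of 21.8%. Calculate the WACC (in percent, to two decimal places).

9.40%

After-tax cost of debt = 4.12% × (1 − 21.8%) = 3.2218%.
WACC = 0.892 × 10.1500% + 0.108 × 3.2218% = 9.4018%.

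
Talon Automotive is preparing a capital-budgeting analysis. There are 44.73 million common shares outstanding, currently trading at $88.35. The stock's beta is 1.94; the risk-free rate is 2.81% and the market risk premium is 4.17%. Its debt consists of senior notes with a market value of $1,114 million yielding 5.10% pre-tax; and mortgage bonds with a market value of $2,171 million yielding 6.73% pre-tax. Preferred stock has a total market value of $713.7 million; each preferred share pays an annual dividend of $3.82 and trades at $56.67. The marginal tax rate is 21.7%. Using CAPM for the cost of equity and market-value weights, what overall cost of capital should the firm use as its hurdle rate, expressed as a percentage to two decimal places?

8.02%

Cost of equity via CAPM: Re = 2.81% + 1.94 × 4.17% = 10.8998%.
Cost of preferred: Rp = 3.82 / 56.67 = 6.7408%.
Market value of equity E = 88.35 × 44.73m = 3951.8955m.
Total capital V = 3951.8955 + 713.7 + 1114 + 2171 = 7950.5955.
Equity: weight = 3951.8955/7950.5955 = 0.4971; cost = 10.8998%.
Preferred: weight = 713.7/7950.5955 = 0.0898; cost = 6.7408%.
Senior notes: weight = 1114/7950.5955 = 0.1401; after-tax cost = 5.1% × (1 − 21.7%) = 3.9933%.
Mortgage bonds: weight = 2171/7950.5955 = 0.2731; after-tax cost = 6.73% × (1 − 21.7%) = 5.2696%.
WACC = 0.4971 × 10.8998% + 0.0898 × 6.7408% + 0.1401 × 3.9933% + 0.2731 × 5.2696% = 8.0214%.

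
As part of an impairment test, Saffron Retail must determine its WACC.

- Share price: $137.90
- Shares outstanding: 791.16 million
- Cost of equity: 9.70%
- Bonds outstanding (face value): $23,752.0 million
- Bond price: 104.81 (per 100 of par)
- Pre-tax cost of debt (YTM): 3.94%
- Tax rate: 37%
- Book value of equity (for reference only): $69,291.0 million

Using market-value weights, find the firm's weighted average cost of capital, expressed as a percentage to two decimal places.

Market value of equity E = 137.9 × 791.16m = 109100.964m. Market value of debt D = 23752m × 104.81/100 = 24894.4712m.
Total capital V = 109100.964 + 24894.4712 = 133995.4352.
Equity: weight = 109100.964/133995.4352 = 0.8142; cost = 9.7%.
Bonds outstanding: weight = 24894.4712/133995.4352 = 0.1858; after-tax cost = 3.94% × (1 − 37%) = 2.4822%.
WACC = 0.8142 × 9.7000% + 0.1858 × 2.4822% = 8.3590%.

8.36%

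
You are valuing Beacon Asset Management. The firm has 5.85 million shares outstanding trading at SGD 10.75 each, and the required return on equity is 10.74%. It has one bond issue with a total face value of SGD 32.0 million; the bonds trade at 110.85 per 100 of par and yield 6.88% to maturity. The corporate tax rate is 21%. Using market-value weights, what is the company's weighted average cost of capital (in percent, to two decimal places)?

Market value of equity E = 10.75 × 5.85m = 62.8875m. Market value of debt D = 32m × 110.85/100 = 35.472m.
Total capital V = 62.8875 + 35.472 = 98.3595.
Equity: weight = 62.8875/98.3595 = 0.6394; cost = 10.74%.
Bonds outstanding: weight = 35.472/98.3595 = 0.3606; after-tax cost = 6.88% × (1 − 21%) = 5.4352%.
WACC = 0.6394 × 10.7400% + 0.3606 × 5.4352% = 8.8269%.

8.83%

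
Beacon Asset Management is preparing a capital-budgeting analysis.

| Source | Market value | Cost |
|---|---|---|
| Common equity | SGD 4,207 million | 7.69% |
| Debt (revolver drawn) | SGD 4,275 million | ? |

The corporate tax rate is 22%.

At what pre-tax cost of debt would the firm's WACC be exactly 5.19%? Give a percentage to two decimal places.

3.50%

Total capital V = 4207 + 4275 = 8482.
Equity weight = 4207/8482 = 0.4960.
Revolver drawn weight = 4275/8482 = 0.5040.
Equity contribution = 0.4960 × 7.69% = 3.8142%.
Remaining for debt = 5.19% − 3.8142% = 1.3758%.
Rd × (1 − 22%) × 0.5040 = 1.3758%  ⇒  Rd = 3.4997%.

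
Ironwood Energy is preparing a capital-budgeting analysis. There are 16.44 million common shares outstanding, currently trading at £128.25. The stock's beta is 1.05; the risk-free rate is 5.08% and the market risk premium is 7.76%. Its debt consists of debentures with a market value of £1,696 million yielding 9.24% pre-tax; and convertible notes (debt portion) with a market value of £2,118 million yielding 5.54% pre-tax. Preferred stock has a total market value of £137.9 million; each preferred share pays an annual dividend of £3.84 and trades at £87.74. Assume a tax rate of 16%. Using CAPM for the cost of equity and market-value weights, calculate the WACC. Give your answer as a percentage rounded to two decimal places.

Cost of equity via CAPM: Re = 5.08% + 1.05 × 7.76% = 13.2280%.
Cost of preferred: Rp = 3.84 / 87.74 = 4.3766%.
Market value of equity E = 128.25 × 16.44m = 2108.43m.
Total capital V = 2108.43 + 137.9 + 1696 + 2118 = 6060.33.
Equity: weight = 2108.43/6060.33 = 0.3479; cost = 13.228%.
Preferred: weight = 137.9/6060.33 = 0.0228; cost = 4.3766%.
Debentures: weight = 1696/6060.33 = 0.2799; after-tax cost = 9.24% × (1 − 16%) = 7.7616%.
Convertible notes (debt portion): weight = 2118/6060.33 = 0.3495; after-tax cost = 5.54% × (1 − 16%) = 4.6536%.
WACC = 0.3479 × 13.2280% + 0.0228 × 4.3766% + 0.2799 × 7.7616% + 0.3495 × 4.6536% = 8.5002%.

8.50%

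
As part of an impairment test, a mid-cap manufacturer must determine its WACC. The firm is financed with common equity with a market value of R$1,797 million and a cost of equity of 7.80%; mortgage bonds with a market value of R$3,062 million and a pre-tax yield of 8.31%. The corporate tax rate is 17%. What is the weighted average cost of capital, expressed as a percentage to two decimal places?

Total capital V = 1797 + 3062 = 4859.
Equity: weight = 1797/4859 = 0.3698; cost = 7.8%.
Mortgage bonds: weight = 3062/4859 = 0.6302; after-tax cost = 8.31% × (1 − 17%) = 6.8973%.
WACC = 0.3698 × 7.8000% + 0.6302 × 6.8973% = 7.2311%.

7.23%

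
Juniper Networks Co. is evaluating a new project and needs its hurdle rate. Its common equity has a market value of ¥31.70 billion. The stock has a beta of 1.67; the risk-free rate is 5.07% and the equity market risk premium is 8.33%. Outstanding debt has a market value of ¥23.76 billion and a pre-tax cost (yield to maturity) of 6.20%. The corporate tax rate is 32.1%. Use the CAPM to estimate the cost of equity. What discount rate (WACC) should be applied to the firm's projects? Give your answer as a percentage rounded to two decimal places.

12.65%

Cost of equity via CAPM: Re = 5.07% + 1.67 × 8.33% = 18.9811%.
Total capital V = 31.7 + 23.76 = 55.46.
Equity: weight = 31.7/55.46 = 0.5716; cost = 18.9811%.
Debt: weight = 23.76/55.46 = 0.4284; after-tax cost = 6.2% × (1 − 32.1%) = 4.2098%.
WACC = 0.5716 × 18.9811% + 0.4284 × 4.2098% = 12.6528%.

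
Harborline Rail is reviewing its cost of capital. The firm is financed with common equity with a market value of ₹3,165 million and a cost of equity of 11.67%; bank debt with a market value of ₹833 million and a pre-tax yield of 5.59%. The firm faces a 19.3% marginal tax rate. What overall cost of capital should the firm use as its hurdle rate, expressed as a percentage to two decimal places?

Total capital V = 3165 + 833 = 3998.
Equity: weight = 3165/3998 = 0.7916; cost = 11.67%.
Bank debt: weight = 833/3998 = 0.2084; after-tax cost = 5.59% × (1 − 19.3%) = 4.5111%.
WACC = 0.7916 × 11.6700% + 0.2084 × 4.5111% = 10.1784%.

10.18%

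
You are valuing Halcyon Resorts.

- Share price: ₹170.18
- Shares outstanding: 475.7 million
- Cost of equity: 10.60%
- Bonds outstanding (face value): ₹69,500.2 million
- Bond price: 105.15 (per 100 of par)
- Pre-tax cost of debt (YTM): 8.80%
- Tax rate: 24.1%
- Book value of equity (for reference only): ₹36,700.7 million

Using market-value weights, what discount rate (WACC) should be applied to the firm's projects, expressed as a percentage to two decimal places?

8.74%

Market value of equity E = 170.18 × 475.7m = 80954.626m. Market value of debt D = 69500.2m × 105.15/100 = 73079.4603m.
Total capital V = 80954.626 + 73079.4603 = 154034.0863.
Equity: weight = 80954.626/154034.0863 = 0.5256; cost = 10.6%.
Bonds outstanding: weight = 73079.4603/154034.0863 = 0.4744; after-tax cost = 8.8% × (1 − 24.1%) = 6.6792%.
WACC = 0.5256 × 10.6000% + 0.4744 × 6.6792% = 8.7398%.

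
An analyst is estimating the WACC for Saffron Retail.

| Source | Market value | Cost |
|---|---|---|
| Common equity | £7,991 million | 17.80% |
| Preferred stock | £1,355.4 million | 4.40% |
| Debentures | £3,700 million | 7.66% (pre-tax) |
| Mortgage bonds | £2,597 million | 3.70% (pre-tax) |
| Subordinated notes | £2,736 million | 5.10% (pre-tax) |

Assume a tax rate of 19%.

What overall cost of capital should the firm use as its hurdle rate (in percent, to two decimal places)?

Total capital V = 7991 + 1355.4 + 3700 + 2597 + 2736 = 18379.4.
Equity: weight = 7991/18379.4 = 0.4348; cost = 17.8%.
Preferred: weight = 1355.4/18379.4 = 0.0737; cost = 4.4%.
Debentures: weight = 3700/18379.4 = 0.2013; after-tax cost = 7.66% × (1 − 19%) = 6.2046%.
Mortgage bonds: weight = 2597/18379.4 = 0.1413; after-tax cost = 3.7% × (1 − 19%) = 2.9970%.
Subordinated notes: weight = 2736/18379.4 = 0.1489; after-tax cost = 5.1% × (1 − 19%) = 4.1310%.
WACC = 0.4348 × 17.8000% + 0.0737 × 4.4000% + 0.2013 × 6.2046% + 0.1413 × 2.9970% + 0.1489 × 4.1310% = 10.3511%.

10.35%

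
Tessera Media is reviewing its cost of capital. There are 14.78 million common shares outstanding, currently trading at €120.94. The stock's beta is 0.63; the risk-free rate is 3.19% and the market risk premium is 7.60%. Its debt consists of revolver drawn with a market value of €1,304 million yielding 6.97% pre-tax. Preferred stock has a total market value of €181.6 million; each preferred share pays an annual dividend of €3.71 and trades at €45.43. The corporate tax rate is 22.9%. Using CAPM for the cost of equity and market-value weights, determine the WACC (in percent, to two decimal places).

6.95%

Cost of equity via CAPM: Re = 3.19% + 0.63 × 7.6% = 7.9780%.
Cost of preferred: Rp = 3.71 / 45.43 = 8.1664%.
Market value of equity E = 120.94 × 14.78m = 1787.4932m.
Total capital V = 1787.4932 + 181.6 + 1304 = 3273.0932.
Equity: weight = 1787.4932/3273.0932 = 0.5461; cost = 7.978%.
Preferred: weight = 181.6/3273.0932 = 0.0555; cost = 8.1664%.
Revolver drawn: weight = 1304/3273.0932 = 0.3984; after-tax cost = 6.97% × (1 − 22.9%) = 5.3739%.
WACC = 0.5461 × 7.9780% + 0.0555 × 8.1664% + 0.3984 × 5.3739% = 6.9510%.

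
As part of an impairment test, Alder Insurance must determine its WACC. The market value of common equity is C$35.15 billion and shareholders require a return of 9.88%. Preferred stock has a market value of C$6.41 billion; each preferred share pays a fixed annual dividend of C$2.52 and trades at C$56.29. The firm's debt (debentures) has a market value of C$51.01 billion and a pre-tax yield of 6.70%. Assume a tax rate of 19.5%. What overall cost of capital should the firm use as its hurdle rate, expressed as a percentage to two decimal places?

7.03%

Cost of preferred: Rp = 2.52 / 56.29 = 4.4768%.
Total capital V = 35.15 + 6.41 + 51.01 = 92.57.
Equity: weight = 35.15/92.57 = 0.3797; cost = 9.88%.
Preferred: weight = 6.41/92.57 = 0.0692; cost = 4.4768%.
Debentures: weight = 51.01/92.57 = 0.5510; after-tax cost = 6.7% × (1 − 19.5%) = 5.3935%.
WACC = 0.3797 × 9.8800% + 0.0692 × 4.4768% + 0.5510 × 5.3935% = 7.0336%.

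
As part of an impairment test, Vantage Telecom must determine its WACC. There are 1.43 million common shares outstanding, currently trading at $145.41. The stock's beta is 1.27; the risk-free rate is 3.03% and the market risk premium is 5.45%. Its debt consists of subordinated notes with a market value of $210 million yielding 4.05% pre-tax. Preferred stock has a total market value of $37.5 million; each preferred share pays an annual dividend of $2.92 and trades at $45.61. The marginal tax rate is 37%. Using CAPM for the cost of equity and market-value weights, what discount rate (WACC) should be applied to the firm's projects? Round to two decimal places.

6.25%

Cost of equity via CAPM: Re = 3.03% + 1.27 × 5.45% = 9.9515%.
Cost of preferred: Rp = 2.92 / 45.61 = 6.4021%.
Market value of equity E = 145.41 × 1.43m = 207.9363m.
Total capital V = 207.9363 + 37.5 + 210 = 455.4363.
Equity: weight = 207.9363/455.4363 = 0.4566; cost = 9.9515%.
Preferred: weight = 37.5/455.4363 = 0.0823; cost = 6.4021%.
Subordinated notes: weight = 210/455.4363 = 0.4611; after-tax cost = 4.05% × (1 − 37%) = 2.5515%.
WACC = 0.4566 × 9.9515% + 0.0823 × 6.4021% + 0.4611 × 2.5515% = 6.2471%.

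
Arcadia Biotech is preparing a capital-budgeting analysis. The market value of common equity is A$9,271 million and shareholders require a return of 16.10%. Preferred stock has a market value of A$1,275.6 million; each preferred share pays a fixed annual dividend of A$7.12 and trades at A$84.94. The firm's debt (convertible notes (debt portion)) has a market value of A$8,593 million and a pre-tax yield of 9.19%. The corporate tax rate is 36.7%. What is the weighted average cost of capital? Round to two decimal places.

Cost of preferred: Rp = 7.12 / 84.94 = 8.3824%.
Total capital V = 9271 + 1275.6 + 8593 = 19139.6.
Equity: weight = 9271/19139.6 = 0.4844; cost = 16.1%.
Preferred: weight = 1275.6/19139.6 = 0.0666; cost = 8.3824%.
Convertible notes (debt portion): weight = 8593/19139.6 = 0.4490; after-tax cost = 9.19% × (1 − 36.7%) = 5.8173%.
WACC = 0.4844 × 16.1000% + 0.0666 × 8.3824% + 0.4490 × 5.8173% = 10.9691%.

10.97%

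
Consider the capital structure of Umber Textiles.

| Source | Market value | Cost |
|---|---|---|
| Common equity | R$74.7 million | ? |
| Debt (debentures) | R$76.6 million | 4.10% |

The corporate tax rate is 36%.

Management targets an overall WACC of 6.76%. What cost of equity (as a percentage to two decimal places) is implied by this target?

Total capital V = 74.7 + 76.6 = 151.3.
Equity weight = 74.7/151.3 = 0.4937.
Debentures weight = 76.6/151.3 = 0.5063.
Debt contribution = 0.5063 × 4.1% × (1 − 36%) = 1.3285%.
Required equity contribution = 6.76% − 1.3285% = 5.4315%.
Re = 5.4315% / 0.4937 = 11.0012%.

11.00%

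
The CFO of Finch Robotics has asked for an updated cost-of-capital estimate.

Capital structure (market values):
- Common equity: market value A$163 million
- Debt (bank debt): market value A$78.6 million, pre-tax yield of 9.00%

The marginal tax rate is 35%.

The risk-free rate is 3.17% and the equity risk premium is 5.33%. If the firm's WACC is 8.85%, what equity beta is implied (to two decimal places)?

1.34

Total capital V = 163 + 78.6 = 241.6.
Equity weight = 163/241.6 = 0.6747.
Bank debt weight = 78.6/241.6 = 0.3253.
Debt contribution = 0.3253 × 9% × (1 − 35%) = 1.9032%.
Required equity contribution = 8.85% − 1.9032% = 6.9468%  ⇒  Re = 10.2966%.
CAPM: 10.2966% = 3.17% + β × 5.33%  ⇒  β = 1.3371.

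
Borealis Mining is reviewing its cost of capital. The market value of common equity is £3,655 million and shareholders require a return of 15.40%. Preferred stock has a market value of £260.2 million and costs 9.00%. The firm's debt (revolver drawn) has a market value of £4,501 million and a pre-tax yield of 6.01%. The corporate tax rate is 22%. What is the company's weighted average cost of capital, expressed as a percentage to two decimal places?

Total capital V = 3655 + 260.2 + 4501 = 8416.2.
Equity: weight = 3655/8416.2 = 0.4343; cost = 15.4%.
Preferred: weight = 260.2/8416.2 = 0.0309; cost = 9%.
Revolver drawn: weight = 4501/8416.2 = 0.5348; after-tax cost = 6.01% × (1 − 22%) = 4.6878%.
WACC = 0.4343 × 15.4000% + 0.0309 × 9.0000% + 0.5348 × 4.6878% = 9.4732%.

9.47%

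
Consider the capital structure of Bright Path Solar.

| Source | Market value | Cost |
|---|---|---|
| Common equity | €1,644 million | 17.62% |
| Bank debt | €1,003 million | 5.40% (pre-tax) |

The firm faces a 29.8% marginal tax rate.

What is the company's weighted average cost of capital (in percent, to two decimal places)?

Total capital V = 1644 + 1003 = 2647.
Equity: weight = 1644/2647 = 0.6211; cost = 17.62%.
Bank debt: weight = 1003/2647 = 0.3789; after-tax cost = 5.4% × (1 − 29.8%) = 3.7908%.
WACC = 0.6211 × 17.6200% + 0.3789 × 3.7908% = 12.3798%.

12.38%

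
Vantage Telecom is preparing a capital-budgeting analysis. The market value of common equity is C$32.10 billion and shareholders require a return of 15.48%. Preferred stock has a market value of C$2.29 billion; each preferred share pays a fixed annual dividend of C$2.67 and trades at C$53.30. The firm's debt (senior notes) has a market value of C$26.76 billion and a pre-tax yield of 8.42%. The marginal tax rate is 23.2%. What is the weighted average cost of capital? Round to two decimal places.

Cost of preferred: Rp = 2.67 / 53.3 = 5.0094%.
Total capital V = 32.1 + 2.29 + 26.76 = 61.15.
Equity: weight = 32.1/61.15 = 0.5249; cost = 15.48%.
Preferred: weight = 2.29/61.15 = 0.0374; cost = 5.0094%.
Senior notes: weight = 26.76/61.15 = 0.4376; after-tax cost = 8.42% × (1 − 23.2%) = 6.4666%.
WACC = 0.5249 × 15.4800% + 0.0374 × 5.0094% + 0.4376 × 6.4666% = 11.1435%.

11.14%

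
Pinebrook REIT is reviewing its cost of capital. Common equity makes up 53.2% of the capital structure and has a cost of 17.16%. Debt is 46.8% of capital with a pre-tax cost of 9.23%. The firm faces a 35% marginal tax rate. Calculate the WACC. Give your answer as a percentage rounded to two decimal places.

11.94%

After-tax cost of debt = 9.23% × (1 − 35%) = 5.9995%.
WACC = 0.532 × 17.1600% + 0.468 × 5.9995% = 11.9369%.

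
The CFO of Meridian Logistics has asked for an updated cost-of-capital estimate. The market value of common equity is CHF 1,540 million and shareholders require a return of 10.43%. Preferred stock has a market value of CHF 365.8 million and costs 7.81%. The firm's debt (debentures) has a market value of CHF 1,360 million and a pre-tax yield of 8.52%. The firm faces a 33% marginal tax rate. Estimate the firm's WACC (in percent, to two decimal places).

Total capital V = 1540 + 365.8 + 1360 = 3265.8.
Equity: weight = 1540/3265.8 = 0.4716; cost = 10.43%.
Preferred: weight = 365.8/3265.8 = 0.1120; cost = 7.81%.
Debentures: weight = 1360/3265.8 = 0.4164; after-tax cost = 8.52% × (1 − 33%) = 5.7084%.
WACC = 0.4716 × 10.4300% + 0.1120 × 7.8100% + 0.4164 × 5.7084% = 8.1703%.

8.17%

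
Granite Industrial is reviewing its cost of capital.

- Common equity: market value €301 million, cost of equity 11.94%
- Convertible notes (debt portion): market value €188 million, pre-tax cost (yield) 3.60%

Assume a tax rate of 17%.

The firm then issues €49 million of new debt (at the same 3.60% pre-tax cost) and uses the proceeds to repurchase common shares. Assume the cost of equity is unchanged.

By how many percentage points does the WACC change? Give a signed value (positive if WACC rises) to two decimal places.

Current WACC:
Total capital V = 301 + 188 = 489.
Equity: weight = 301/489 = 0.6155; cost = 11.94%.
Convertible notes (debt portion): weight = 188/489 = 0.3845; after-tax cost = 3.6% × (1 − 17%) = 2.9880%.
WACC = 0.6155 × 11.9400% + 0.3845 × 2.9880% = 8.4983%.
After the change:
Total capital V = 252 + 237 = 489.
Equity: weight = 252/489 = 0.5153; cost = 11.94%.
Convertible notes (debt portion): weight = 237/489 = 0.4847; after-tax cost = 3.6% × (1 − 17%) = 2.9880%.
WACC = 0.5153 × 11.9400% + 0.4847 × 2.9880% = 7.6013%.
Change in WACC = 7.6013% − 8.4983% = -0.8970 pp.

-0.90 pp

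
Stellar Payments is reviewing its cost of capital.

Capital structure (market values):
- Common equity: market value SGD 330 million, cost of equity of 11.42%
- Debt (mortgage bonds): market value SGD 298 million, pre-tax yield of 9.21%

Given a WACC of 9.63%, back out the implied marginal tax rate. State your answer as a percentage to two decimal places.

Total capital V = 330 + 298 = 628.
Equity weight = 330/628 = 0.5255.
Mortgage bonds weight = 298/628 = 0.4745.
Equity contribution = 0.5255 × 11.42% = 6.0010%.
Debt contribution must be 9.63% − 6.0010% = 3.6290%.
0.4745 × 9.21% × (1 − T) = 3.6290%  ⇒  (1 − T) = 0.8304.
T = 16.9622%.

16.96%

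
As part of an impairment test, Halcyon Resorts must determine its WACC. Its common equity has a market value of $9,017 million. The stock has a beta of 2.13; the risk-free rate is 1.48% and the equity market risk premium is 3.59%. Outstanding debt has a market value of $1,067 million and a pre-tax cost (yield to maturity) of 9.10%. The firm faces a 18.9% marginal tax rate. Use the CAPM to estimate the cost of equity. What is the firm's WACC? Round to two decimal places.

Cost of equity via CAPM: Re = 1.48% + 2.13 × 3.59% = 9.1267%.
Total capital V = 9017 + 1067 = 10084.
Equity: weight = 9017/10084 = 0.8942; cost = 9.1267%.
Debt: weight = 1067/10084 = 0.1058; after-tax cost = 9.1% × (1 − 18.9%) = 7.3801%.
WACC = 0.8942 × 9.1267% + 0.1058 × 7.3801% = 8.9419%.

8.94%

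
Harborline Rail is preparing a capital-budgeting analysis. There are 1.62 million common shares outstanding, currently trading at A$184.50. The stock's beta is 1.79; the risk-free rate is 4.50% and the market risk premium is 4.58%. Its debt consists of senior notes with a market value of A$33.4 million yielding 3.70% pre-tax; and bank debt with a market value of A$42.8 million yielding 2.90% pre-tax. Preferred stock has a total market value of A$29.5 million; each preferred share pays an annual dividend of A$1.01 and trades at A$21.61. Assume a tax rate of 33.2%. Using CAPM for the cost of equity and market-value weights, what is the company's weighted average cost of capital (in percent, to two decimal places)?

10.13%

Cost of equity via CAPM: Re = 4.5% + 1.79 × 4.58% = 12.6982%.
Cost of preferred: Rp = 1.01 / 21.61 = 4.6738%.
Market value of equity E = 184.5 × 1.62m = 298.89m.
Total capital V = 298.89 + 29.5 + 33.4 + 42.8 = 404.59.
Equity: weight = 298.89/404.59 = 0.7387; cost = 12.6982%.
Preferred: weight = 29.5/404.59 = 0.0729; cost = 4.6738%.
Senior notes: weight = 33.4/404.59 = 0.0826; after-tax cost = 3.7% × (1 − 33.2%) = 2.4716%.
Bank debt: weight = 42.8/404.59 = 0.1058; after-tax cost = 2.9% × (1 − 33.2%) = 1.9372%.
WACC = 0.7387 × 12.6982% + 0.0729 × 4.6738% + 0.0826 × 2.4716% + 0.1058 × 1.9372% = 10.1305%.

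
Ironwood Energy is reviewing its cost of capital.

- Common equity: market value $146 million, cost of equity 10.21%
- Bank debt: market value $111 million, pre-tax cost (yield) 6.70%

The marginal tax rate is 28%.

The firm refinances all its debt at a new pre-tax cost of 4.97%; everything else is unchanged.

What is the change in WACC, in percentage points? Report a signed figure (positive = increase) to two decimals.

Current WACC:
Total capital V = 146 + 111 = 257.
Equity: weight = 146/257 = 0.5681; cost = 10.21%.
Bank debt: weight = 111/257 = 0.4319; after-tax cost = 6.7% × (1 − 28%) = 4.8240%.
WACC = 0.5681 × 10.2100% + 0.4319 × 4.8240% = 7.8838%.
After the change:
Total capital V = 146 + 111 = 257.
Equity: weight = 146/257 = 0.5681; cost = 10.21%.
Bank debt: weight = 111/257 = 0.4319; after-tax cost = 4.97% × (1 − 28%) = 3.5784%.
WACC = 0.5681 × 10.2100% + 0.4319 × 3.5784% = 7.3458%.
Change in WACC = 7.3458% − 7.8838% = -0.5380 pp.

-0.54 pp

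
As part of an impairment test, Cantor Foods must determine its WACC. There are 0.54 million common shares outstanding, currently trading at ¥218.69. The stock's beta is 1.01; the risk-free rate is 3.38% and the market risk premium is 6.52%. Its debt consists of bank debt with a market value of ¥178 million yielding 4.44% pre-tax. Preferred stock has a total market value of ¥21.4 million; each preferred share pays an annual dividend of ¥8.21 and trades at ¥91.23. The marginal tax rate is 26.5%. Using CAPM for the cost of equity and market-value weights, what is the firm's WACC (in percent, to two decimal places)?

6.14%

Cost of equity via CAPM: Re = 3.38% + 1.01 × 6.52% = 9.9652%.
Cost of preferred: Rp = 8.21 / 91.23 = 8.9992%.
Market value of equity E = 218.69 × 0.54m = 118.0926m.
Total capital V = 118.0926 + 21.4 + 178 = 317.4926.
Equity: weight = 118.0926/317.4926 = 0.3720; cost = 9.9652%.
Preferred: weight = 21.4/317.4926 = 0.0674; cost = 8.9992%.
Bank debt: weight = 178/317.4926 = 0.5606; after-tax cost = 4.44% × (1 − 26.5%) = 3.2634%.
WACC = 0.3720 × 9.9652% + 0.0674 × 8.9992% + 0.5606 × 3.2634% = 6.1428%.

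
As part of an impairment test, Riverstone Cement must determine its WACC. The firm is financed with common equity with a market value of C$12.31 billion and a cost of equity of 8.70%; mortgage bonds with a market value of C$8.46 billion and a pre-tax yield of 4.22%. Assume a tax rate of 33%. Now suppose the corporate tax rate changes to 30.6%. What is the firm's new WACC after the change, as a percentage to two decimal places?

After the change:
Total capital V = 12.31 + 8.46 = 20.77.
Equity: weight = 12.31/20.77 = 0.5927; cost = 8.7%.
Mortgage bonds: weight = 8.46/20.77 = 0.4073; after-tax cost = 4.22% × (1 − 30.6%) = 2.9287%.
WACC = 0.5927 × 8.7000% + 0.4073 × 2.9287% = 6.3492%.

6.35%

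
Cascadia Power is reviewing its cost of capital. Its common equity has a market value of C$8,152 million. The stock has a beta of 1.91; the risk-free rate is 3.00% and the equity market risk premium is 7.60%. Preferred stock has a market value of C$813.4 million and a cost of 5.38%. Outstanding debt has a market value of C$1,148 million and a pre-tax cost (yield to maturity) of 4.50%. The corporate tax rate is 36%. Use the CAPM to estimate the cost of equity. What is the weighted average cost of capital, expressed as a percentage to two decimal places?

14.88%

Cost of equity via CAPM: Re = 3.0% + 1.91 × 7.6% = 17.5160%.
Total capital V = 8152 + 813.4 + 1148 = 10113.4.
Equity: weight = 8152/10113.4 = 0.8061; cost = 17.516%.
Preferred: weight = 813.4/10113.4 = 0.0804; cost = 5.38%.
Debt: weight = 1148/10113.4 = 0.1135; after-tax cost = 4.5% × (1 − 36%) = 2.8800%.
WACC = 0.8061 × 17.5160% + 0.0804 × 5.3800% + 0.1135 × 2.8800% = 14.8786%.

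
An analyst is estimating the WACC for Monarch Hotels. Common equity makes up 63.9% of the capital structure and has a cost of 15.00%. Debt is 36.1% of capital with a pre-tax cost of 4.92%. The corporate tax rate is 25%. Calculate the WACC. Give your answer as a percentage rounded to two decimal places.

After-tax cost of debt = 4.92% × (1 − 25%) = 3.6900%.
WACC = 0.639 × 15.0000% + 0.361 × 3.6900% = 10.9171%.

10.92%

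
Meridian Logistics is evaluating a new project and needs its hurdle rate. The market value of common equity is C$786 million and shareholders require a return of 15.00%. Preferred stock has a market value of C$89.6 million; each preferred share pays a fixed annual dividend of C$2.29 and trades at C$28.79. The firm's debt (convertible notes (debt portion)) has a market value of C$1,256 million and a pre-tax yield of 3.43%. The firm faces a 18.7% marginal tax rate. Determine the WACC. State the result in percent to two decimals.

7.51%

Cost of preferred: Rp = 2.29 / 28.79 = 7.9542%.
Total capital V = 786 + 89.6 + 1256 = 2131.6.
Equity: weight = 786/2131.6 = 0.3687; cost = 15%.
Preferred: weight = 89.6/2131.6 = 0.0420; cost = 7.9542%.
Convertible notes (debt portion): weight = 1256/2131.6 = 0.5892; after-tax cost = 3.43% × (1 − 18.7%) = 2.7886%.
WACC = 0.3687 × 15.0000% + 0.0420 × 7.9542% + 0.5892 × 2.7886% = 7.5085%.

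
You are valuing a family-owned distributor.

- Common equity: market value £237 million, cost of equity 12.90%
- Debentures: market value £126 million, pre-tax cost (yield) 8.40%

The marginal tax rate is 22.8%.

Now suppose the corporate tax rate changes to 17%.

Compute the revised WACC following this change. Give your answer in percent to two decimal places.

After the change:
Total capital V = 237 + 126 = 363.
Equity: weight = 237/363 = 0.6529; cost = 12.9%.
Debentures: weight = 126/363 = 0.3471; after-tax cost = 8.4% × (1 − 17%) = 6.9720%.
WACC = 0.6529 × 12.9000% + 0.3471 × 6.9720% = 10.8423%.

10.84%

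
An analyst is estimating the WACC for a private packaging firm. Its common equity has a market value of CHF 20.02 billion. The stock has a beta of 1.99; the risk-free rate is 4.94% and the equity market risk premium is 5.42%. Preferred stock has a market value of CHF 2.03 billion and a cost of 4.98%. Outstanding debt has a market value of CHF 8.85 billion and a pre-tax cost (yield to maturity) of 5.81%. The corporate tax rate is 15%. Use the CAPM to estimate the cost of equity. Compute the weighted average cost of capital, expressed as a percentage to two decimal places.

11.93%

Cost of equity via CAPM: Re = 4.94% + 1.99 × 5.42% = 15.7258%.
Total capital V = 20.02 + 2.03 + 8.85 = 30.9.
Equity: weight = 20.02/30.9 = 0.6479; cost = 15.7258%.
Preferred: weight = 2.03/30.9 = 0.0657; cost = 4.98%.
Debt: weight = 8.85/30.9 = 0.2864; after-tax cost = 5.81% × (1 − 15%) = 4.9385%.
WACC = 0.6479 × 15.7258% + 0.0657 × 4.9800% + 0.2864 × 4.9385% = 11.9303%.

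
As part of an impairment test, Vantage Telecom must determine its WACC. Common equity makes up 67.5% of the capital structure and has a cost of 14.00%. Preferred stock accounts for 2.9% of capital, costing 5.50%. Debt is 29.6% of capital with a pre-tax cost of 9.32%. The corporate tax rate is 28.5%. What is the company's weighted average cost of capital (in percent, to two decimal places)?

After-tax cost of debt = 9.32% × (1 − 28.5%) = 6.6638%.
WACC = 0.675 × 14.0000% + 0.029 × 5.5000% + 0.296 × 6.6638% = 11.5820%.

11.58%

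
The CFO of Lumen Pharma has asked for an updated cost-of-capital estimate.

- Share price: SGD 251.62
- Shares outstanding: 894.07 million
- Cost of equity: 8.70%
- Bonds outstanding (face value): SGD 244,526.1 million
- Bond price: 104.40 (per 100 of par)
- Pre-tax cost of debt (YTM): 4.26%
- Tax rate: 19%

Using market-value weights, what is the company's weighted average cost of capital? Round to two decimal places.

5.91%

Market value of equity E = 251.62 × 894.07m = 224965.8934m. Market value of debt D = 244526.1m × 104.4/100 = 255285.2484m.
Total capital V = 224965.8934 + 255285.2484 = 480251.1418.
Equity: weight = 224965.8934/480251.1418 = 0.4684; cost = 8.7%.
Bonds outstanding: weight = 255285.2484/480251.1418 = 0.5316; after-tax cost = 4.26% × (1 − 19%) = 3.4506%.
WACC = 0.4684 × 8.7000% + 0.5316 × 3.4506% = 5.9096%.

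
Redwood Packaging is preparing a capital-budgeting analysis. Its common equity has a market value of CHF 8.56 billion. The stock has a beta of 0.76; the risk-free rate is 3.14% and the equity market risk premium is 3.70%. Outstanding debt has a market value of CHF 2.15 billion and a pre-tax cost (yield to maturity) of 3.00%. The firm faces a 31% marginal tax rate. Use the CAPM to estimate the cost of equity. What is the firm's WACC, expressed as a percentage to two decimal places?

5.17%

Cost of equity via CAPM: Re = 3.14% + 0.76 × 3.7% = 5.9520%.
Total capital V = 8.56 + 2.15 = 10.71.
Equity: weight = 8.56/10.71 = 0.7993; cost = 5.952%.
Debt: weight = 2.15/10.71 = 0.2007; after-tax cost = 3% × (1 − 31%) = 2.0700%.
WACC = 0.7993 × 5.9520% + 0.2007 × 2.0700% = 5.1727%.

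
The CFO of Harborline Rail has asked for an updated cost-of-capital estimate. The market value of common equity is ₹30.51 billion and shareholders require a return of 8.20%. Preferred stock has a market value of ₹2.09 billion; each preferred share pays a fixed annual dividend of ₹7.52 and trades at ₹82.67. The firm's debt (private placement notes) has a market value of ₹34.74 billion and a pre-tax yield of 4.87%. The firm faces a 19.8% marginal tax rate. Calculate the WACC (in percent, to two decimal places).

6.01%

Cost of preferred: Rp = 7.52 / 82.67 = 9.0964%.
Total capital V = 30.51 + 2.09 + 34.74 = 67.34.
Equity: weight = 30.51/67.34 = 0.4531; cost = 8.2%.
Preferred: weight = 2.09/67.34 = 0.0310; cost = 9.0964%.
Private placement notes: weight = 34.74/67.34 = 0.5159; after-tax cost = 4.87% × (1 − 19.8%) = 3.9057%.
WACC = 0.4531 × 8.2000% + 0.0310 × 9.0964% + 0.5159 × 3.9057% = 6.0125%.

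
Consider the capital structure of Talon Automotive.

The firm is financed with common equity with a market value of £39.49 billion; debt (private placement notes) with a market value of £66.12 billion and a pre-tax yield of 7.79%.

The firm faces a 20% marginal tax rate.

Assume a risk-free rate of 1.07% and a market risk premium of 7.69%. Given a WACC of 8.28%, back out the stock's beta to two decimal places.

1.38

Total capital V = 39.49 + 66.12 = 105.61.
Equity weight = 39.49/105.61 = 0.3739.
Private placement notes weight = 66.12/105.61 = 0.6261.
Debt contribution = 0.6261 × 7.79% × (1 − 20%) = 3.9017%.
Required equity contribution = 8.28% − 3.9017% = 4.3783%  ⇒  Re = 11.7091%.
CAPM: 11.7091% = 1.07% + β × 7.69%  ⇒  β = 1.3835.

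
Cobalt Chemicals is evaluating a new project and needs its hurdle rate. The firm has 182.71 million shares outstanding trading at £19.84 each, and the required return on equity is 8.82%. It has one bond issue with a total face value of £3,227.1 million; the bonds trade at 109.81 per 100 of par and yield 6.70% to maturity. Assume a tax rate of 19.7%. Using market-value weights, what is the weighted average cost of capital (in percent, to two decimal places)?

Market value of equity E = 19.84 × 182.71m = 3624.9664m. Market value of debt D = 3227.1m × 109.81/100 = 3543.67851m.
Total capital V = 3624.9664 + 3543.67851 = 7168.64491.
Equity: weight = 3624.9664/7168.64491 = 0.5057; cost = 8.82%.
Bonds outstanding: weight = 3543.67851/7168.64491 = 0.4943; after-tax cost = 6.7% × (1 − 19.7%) = 5.3801%.
WACC = 0.5057 × 8.8200% + 0.4943 × 5.3801% = 7.1196%.

7.12%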